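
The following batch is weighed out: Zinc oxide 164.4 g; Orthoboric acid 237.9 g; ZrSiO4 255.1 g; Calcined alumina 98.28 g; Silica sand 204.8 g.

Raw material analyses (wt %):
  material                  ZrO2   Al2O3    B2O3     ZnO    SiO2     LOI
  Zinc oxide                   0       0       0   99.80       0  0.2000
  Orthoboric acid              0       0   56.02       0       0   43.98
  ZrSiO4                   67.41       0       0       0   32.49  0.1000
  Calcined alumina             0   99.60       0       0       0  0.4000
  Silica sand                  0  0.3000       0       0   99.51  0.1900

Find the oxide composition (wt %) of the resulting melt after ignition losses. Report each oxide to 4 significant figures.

Glass mass = 854.5 g (batch 960.5 − LOI 106.0).
Composition: ZrO2 20.12%, Al2O3 11.53%, B2O3 15.60%, ZnO 19.20%, SiO2 33.55%

The working math keeps full precision at each step. Intermediates are shown rounded to 4 significant figures alongside each step. Each reported value carries a single rounding. All derived quantities, which include LOI, five oxide percentages, yield, totals, glass mass, are re-derived in exact precision, exactly as shown in question or answer, using the weight values on 854.5 g of glass.
What the batch supplies per oxide:
  ZrO2: 255.1·0.6741 = 172.0 g
  Al2O3: 98.28·0.9960 + 204.8·0.003000 = 98.50 g
  B2O3: 237.9·0.5602 = 133.3 g
  ZnO: 164.4·0.9980 = 164.1 g
  SiO2: 255.1·0.3249 + 204.8·0.9951 = 286.7 g
LOI: 164.4·0.002000 + 237.9·0.4398 + 255.1·0.001000 + 98.28·0.004000 + 204.8·0.001900 = 106.0 g
The glass mass, total less LOI, = 960.5 − 106.0 = 854.5 g (the oxide masses sum to this)
oxide / glass × 100 gives the wt %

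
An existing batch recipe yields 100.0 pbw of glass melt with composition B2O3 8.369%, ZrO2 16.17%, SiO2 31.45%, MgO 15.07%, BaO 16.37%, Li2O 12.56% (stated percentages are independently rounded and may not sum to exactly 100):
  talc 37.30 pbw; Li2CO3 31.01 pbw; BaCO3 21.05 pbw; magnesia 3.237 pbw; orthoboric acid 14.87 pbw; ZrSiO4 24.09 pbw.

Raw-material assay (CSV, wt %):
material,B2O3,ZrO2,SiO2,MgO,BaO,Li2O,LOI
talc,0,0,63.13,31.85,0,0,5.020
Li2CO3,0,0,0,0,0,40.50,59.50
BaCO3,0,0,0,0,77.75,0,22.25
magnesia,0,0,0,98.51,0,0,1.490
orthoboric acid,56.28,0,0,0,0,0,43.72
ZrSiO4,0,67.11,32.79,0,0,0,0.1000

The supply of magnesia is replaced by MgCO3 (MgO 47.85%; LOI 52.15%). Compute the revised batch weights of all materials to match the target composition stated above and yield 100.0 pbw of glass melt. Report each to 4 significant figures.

Revised batch per 100.0 pbw glass melt:
  talc: 37.30 pbw
  Li2CO3: 31.01 pbw
  BaCO3: 21.05 pbw
  MgCO3: 6.665 pbw
  orthoboric acid: 14.87 pbw
  ZrSiO4: 24.09 pbw
Total batch = 135.0 pbw; LOI loss = 35.01 pbw

The intermediate values are shown, rounded to 4 significant figures, at each printed step. The working math maintains full float precision at every stage — exactly one rounding is applied to every reported result. The derived quantities, which include the six compositions, LOI, the yield, net glass mass, totals, are rebuilt at exact precision, as quoted within question or answer, using the weight values per 100.0 pbw of glass.
The oxide mass targets at 100.0 pbw glass melt:
  B2O3: 8.369% × 100.0 = 8.369 pbw
  ZrO2: 16.17% × 100.0 = 16.17 pbw
  SiO2: 31.45% × 100.0 = 31.45 pbw
  MgO: 15.07% × 100.0 = 15.07 pbw
  BaO: 16.37% × 100.0 = 16.37 pbw
  Li2O: 12.56% × 100.0 = 12.56 pbw
Oxide-by-oxide audit given the weights on record, relative to the basis at hand (summed amounts equal target values once rounding is allowed for):
  B2O3: 14.87·0.5628 = 8.369 pbw (target 8.369 pbw)
  ZrO2: 24.09·0.6711 = 16.17 pbw (target 16.17 pbw)
  SiO2: 37.30·0.6313 + 24.09·0.3279 = 31.45 pbw (target 31.45 pbw)
  MgO: 37.30·0.3185 + 6.665·0.4785 = 15.07 pbw (target 15.07 pbw)
  BaO: 21.05·0.7775 = 16.37 pbw (target 16.37 pbw)
  Li2O: 31.01·0.4050 = 12.56 pbw (target 12.56 pbw)
Glass-mass sanity pass: total charge less LOI = 99.98 pbw (summing oxide targets gives 99.99 pbw; the stated basis being 100.0 pbw — differing by rounding only).
Adding the batch up: Σ batch = 135.0 pbw; LOI removed, Σ of batch·LOI: 35.01 pbw; yield, glass over the total, = 74.07%.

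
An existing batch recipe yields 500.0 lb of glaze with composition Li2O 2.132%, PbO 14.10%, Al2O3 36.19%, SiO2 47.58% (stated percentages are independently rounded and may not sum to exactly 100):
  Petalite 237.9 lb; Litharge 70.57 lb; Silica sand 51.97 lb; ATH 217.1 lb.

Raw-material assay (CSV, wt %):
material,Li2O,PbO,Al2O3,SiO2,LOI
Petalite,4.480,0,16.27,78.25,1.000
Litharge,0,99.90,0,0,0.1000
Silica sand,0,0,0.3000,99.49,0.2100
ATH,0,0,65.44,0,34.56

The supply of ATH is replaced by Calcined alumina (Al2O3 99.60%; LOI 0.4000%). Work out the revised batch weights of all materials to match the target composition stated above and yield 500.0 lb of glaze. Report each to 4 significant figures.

Revised batch per 500.0 lb glaze:
  Petalite: 237.9 lb
  Litharge: 70.57 lb
  Silica sand: 51.97 lb
  Calcined alumina: 142.7 lb
Total batch = 503.1 lb; LOI loss = 3.130 lb

Each numeric step carries exact precision at every stage — values along the way are shown with 4-significant-figure rounding on the page. Each reported value undergoes a single rounding; the derived quantities (glass mass, the totals, four oxide percentages, yield, LOI) are computed using the weight values on 500.0 lb of glass at full precision, precisely as stated by either problem or answer.
The oxide mass targets at 500.0 lb glaze:
  Li2O: 2.132% × 500.0 = 10.66 lb
  PbO: 14.10% × 500.0 = 70.50 lb
  Al2O3: 36.19% × 500.0 = 181.0 lb
  SiO2: 47.58% × 500.0 = 237.9 lb
Oxide-by-oxide audit with the batch weights as given, on the stated basis (target by target, the sums agree within answer rounding):
  Li2O: 237.9·0.04480 = 10.66 lb (target 10.66 lb)
  PbO: 70.57·0.9990 = 70.50 lb (target 70.50 lb)
  Al2O3: 237.9·0.1627 + 51.97·0.003000 + 142.7·0.9960 = 181.0 lb (target 181.0 lb)
  SiO2: 237.9·0.7825 + 51.97·0.9949 = 237.9 lb (target 237.9 lb)
Glass-mass sanity pass: whole batch net of LOI = 500.0 lb (targets for the oxides total 500.0 lb; stated basis 500.0 lb — any gap is answer rounding).
Summing the batch: Σ batch = 503.1 lb; LOI loss = Σ batch·LOI = 3.130 lb; yield: glass divided by total = 99.38%.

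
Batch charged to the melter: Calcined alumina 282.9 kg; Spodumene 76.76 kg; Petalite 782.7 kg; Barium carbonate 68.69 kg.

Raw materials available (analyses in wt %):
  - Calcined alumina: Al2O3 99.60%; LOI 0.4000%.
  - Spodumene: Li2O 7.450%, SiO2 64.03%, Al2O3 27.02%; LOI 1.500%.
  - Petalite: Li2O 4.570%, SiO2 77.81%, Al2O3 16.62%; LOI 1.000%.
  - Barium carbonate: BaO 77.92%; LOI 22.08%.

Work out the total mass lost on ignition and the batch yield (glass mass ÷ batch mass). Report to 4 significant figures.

LOI loss = 25.28 kg; glass = 1186 kg; yield = 97.91%

The intermediate values appear, rounded to four significant figures, within the worked lines. All internal work keeps full float precision through every step; a single rounding produces each reported figure — derived quantities, including the totals, four oxide percentages, ignition loss, glass mass, yield, are rebuilt from the batch weights per 1186 kg of glass in exact precision as set out in question or answer.
Loss on ignition, line by line:
  Calcined alumina: 282.9 × 0.004000 = 1.132 kg
  Spodumene: 76.76 × 0.01500 = 1.151 kg
  Petalite: 782.7 × 0.01000 = 7.827 kg
  Barium carbonate: 68.69 × 0.2208 = 15.17 kg
Total LOI = 25.28 kg
Glass = batch − LOI = 1211 − 25.28 = 1186 kg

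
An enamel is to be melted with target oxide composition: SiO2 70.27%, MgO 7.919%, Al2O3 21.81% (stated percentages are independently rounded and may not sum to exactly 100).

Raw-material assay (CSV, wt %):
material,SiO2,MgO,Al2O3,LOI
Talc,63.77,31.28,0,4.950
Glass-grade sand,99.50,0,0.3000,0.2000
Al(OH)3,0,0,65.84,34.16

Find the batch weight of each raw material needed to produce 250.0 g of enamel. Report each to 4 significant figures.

Working values are shown, rounded to 4 significant digits, between the steps. Full precision is held in all steps. A single rounding completes every reported result — derived quantities (LOI, the yield, net glass mass, the three compositions, totals) are carried from the weighed amounts at 250.0 g of glass in full precision exactly as printed in the problem or the answer.
The oxide mass targets at 250.0 g enamel:
  SiO2: 70.27% × 250.0 = 175.7 g
  MgO: 7.919% × 250.0 = 19.80 g
  Al2O3: 21.81% × 250.0 = 54.52 g
A balance pass over the oxides, on the weights just shown, for the quoted basis mass (each sum matches its target mass net of answer rounding effects):
  SiO2: 63.29·0.6377 + 136.0·0.9950 = 175.7 g (target 175.7 g)
  MgO: 63.29·0.3128 = 19.80 g (target 19.80 g)
  Al2O3: 136.0·0.003000 + 82.19·0.6584 = 54.52 g (target 54.52 g)
Glass-mass closure: batch Σ − ignition loss = 250.0 g (the targets, summed, come to 250.0 g; against the stated basis, 250.0 g — rounding explains the deltas).
Adding the batch up: Σ batch = 281.5 g; ignition loss, Σ(batch × LOI) = 31.48 g; the yield ratio, glass ÷ batch: 88.82%.

Batch per 250.0 g enamel:
  Talc: 63.29 g
  Glass-grade sand: 136.0 g
  Al(OH)3: 82.19 g
Total batch = 281.5 g; LOI loss = 31.48 g; yield = 88.82%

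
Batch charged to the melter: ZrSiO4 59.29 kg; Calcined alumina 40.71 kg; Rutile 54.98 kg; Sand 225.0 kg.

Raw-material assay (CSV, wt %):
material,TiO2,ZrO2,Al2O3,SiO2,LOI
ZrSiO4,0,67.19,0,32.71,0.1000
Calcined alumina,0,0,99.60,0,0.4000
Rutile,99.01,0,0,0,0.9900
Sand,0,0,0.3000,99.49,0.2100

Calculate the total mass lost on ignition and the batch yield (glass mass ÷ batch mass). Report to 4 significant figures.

The intermediate values are displayed (rounded to four significant figures) in the working — the whole derivation keeps exact precision end to end; each reported figure takes a single rounding. The derived quantities (yield, the four compositions, LOI, glass mass, the totals) are rebuilt starting from the weights at 378.7 kg of glass in full float precision as quoted within question or answer.
Each material's LOI contribution:
  ZrSiO4: 59.29 × 0.001000 = 0.05929 kg
  Calcined alumina: 40.71 × 0.004000 = 0.1628 kg
  Rutile: 54.98 × 0.009900 = 0.5443 kg
  Sand: 225.0 × 0.002100 = 0.4725 kg
Total LOI = 1.239 kg
Glass = batch − LOI = 380.0 − 1.239 = 378.7 kg

LOI loss = 1.239 kg; glass = 378.7 kg; yield = 99.67%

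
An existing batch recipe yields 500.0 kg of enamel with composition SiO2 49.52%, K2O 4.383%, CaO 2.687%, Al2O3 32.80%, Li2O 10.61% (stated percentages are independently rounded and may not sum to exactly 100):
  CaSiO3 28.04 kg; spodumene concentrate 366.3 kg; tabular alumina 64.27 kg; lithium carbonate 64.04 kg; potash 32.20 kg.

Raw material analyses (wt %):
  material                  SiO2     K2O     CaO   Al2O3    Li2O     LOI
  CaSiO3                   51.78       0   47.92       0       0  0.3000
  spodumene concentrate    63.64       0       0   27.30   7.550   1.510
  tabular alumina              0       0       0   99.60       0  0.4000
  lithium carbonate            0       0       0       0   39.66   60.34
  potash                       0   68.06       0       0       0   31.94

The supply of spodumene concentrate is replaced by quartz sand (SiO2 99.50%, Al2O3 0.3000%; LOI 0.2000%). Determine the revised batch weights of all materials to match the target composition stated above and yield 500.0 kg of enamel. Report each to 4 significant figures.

Revised batch per 500.0 kg enamel:
  CaSiO3: 28.04 kg
  quartz sand: 234.3 kg
  tabular alumina: 164.0 kg
  lithium carbonate: 133.8 kg
  potash: 32.20 kg
Total batch = 592.3 kg; LOI loss = 92.23 kg

Full precision is maintained from start to finish. Mid-chain values are printed, rounded to four significant figures, between the steps; every reported figure is rounded once only — derived quantities, including glass mass, totals, the yield, five oxide percentages, ignition loss, are computed from the weighed amounts on 500.0 kg of glass in full precision exactly as shown in problem or answer.
Target masses of each oxide per 500.0 kg enamel:
  SiO2: 49.52% × 500.0 = 247.6 kg
  K2O: 4.383% × 500.0 = 21.92 kg
  CaO: 2.687% × 500.0 = 13.44 kg
  Al2O3: 32.80% × 500.0 = 164.0 kg
  Li2O: 10.61% × 500.0 = 53.05 kg
Mass-balance tally per oxide using the reported weights, under the basis named above (every target is met by its sum exact up to rounding of places):
  SiO2: 28.04·0.5178 + 234.3·0.9950 = 247.6 kg (target 247.6 kg)
  K2O: 32.20·0.6806 = 21.92 kg (target 21.92 kg)
  CaO: 28.04·0.4792 = 13.44 kg (target 13.44 kg)
  Al2O3: 234.3·0.003000 + 164.0·0.9960 = 164.0 kg (target 164.0 kg)
  Li2O: 133.8·0.3966 = 53.07 kg (target 53.05 kg)
Mass balance on the glass: Σ batch − LOI loss = 500.1 kg (summing oxide targets gives 500.0 kg; with the basis standing at 500.0 kg — any gap is answer rounding).
Total batch = Σ batch = 592.3 kg; LOI removed, Σ of batch·LOI: 92.23 kg; yield: glass divided by total = 84.43%.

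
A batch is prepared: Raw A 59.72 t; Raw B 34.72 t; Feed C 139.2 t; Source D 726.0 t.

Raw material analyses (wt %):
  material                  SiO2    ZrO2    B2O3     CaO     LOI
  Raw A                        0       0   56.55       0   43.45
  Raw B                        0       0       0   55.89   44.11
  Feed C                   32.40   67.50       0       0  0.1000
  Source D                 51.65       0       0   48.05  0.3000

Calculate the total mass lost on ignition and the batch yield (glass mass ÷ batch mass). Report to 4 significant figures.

Every computation carries exact precision in every operation; working values are shown (rounded to 4 significant figures) within the worked lines. A single rounding produces every reported figure; all derived quantities are carried at full precision (the totals, net glass mass, LOI, the yield, the four compositions) starting from the weights on 916.1 t of glass precisely as stated by question or answer.
Loss on ignition, line by line:
  Raw A: 59.72 × 0.4345 = 25.95 t
  Raw B: 34.72 × 0.4411 = 15.31 t
  Feed C: 139.2 × 0.001000 = 0.1392 t
  Source D: 726.0 × 0.003000 = 2.178 t
Total LOI = 43.58 t
Glass = batch − LOI = 959.6 − 43.58 = 916.1 t

LOI loss = 43.58 t; glass = 916.1 t; yield = 95.46%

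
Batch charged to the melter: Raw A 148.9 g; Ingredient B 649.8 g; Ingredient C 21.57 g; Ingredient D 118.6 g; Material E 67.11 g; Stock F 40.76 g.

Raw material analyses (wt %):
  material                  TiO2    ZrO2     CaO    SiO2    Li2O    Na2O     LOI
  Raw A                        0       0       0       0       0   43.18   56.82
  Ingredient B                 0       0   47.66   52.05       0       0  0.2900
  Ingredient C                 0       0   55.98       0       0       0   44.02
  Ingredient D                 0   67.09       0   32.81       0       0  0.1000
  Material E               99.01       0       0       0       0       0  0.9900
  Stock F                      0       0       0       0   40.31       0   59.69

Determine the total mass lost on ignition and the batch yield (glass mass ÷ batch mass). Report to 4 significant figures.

LOI loss = 121.1 g; glass = 925.6 g; yield = 88.43%

The intermediate values are printed rounded to 4 significant digits in the printout. Full precision is carried throughout — exactly one rounding goes into every reported figure. All derived quantities, which include ignition loss, totals, the yield, glass mass, the six compositions, are rebuilt in full precision, as given in the problem or answer text, starting from the weights at 925.6 g of glass.
Loss on ignition, line by line:
  Raw A: 148.9 × 0.5682 = 84.60 g
  Ingredient B: 649.8 × 0.002900 = 1.884 g
  Ingredient C: 21.57 × 0.4402 = 9.495 g
  Ingredient D: 118.6 × 0.001000 = 0.1186 g
  Material E: 67.11 × 0.009900 = 0.6644 g
  Stock F: 40.76 × 0.5969 = 24.33 g
Total LOI = 121.1 g
Glass = batch − LOI = 1047 − 121.1 = 925.6 g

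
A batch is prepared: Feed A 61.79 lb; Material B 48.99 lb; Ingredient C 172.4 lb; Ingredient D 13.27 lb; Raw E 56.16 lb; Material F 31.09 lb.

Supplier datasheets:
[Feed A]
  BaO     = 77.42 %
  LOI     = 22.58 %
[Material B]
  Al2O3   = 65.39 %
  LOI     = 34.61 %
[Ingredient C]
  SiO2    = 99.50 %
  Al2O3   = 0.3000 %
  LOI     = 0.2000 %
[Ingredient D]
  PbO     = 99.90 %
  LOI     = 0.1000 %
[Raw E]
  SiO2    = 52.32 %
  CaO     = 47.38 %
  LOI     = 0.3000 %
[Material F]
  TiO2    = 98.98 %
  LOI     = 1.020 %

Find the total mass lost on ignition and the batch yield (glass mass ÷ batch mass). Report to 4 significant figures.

Every computation runs at exact precision at all times — in-progress results are printed rounded to four significant figures alongside each step — exactly one rounding lands on every reported value. Derived quantities (ignition loss, the yield, the six compositions, net glass mass, totals) are carried at full float precision from the batch weights for 351.9 lb of glass as they appear in problem or answer.
Each material's LOI contribution:
  Feed A: 61.79 × 0.2258 = 13.95 lb
  Material B: 48.99 × 0.3461 = 16.96 lb
  Ingredient C: 172.4 × 0.002000 = 0.3448 lb
  Ingredient D: 13.27 × 0.001000 = 0.01327 lb
  Raw E: 56.16 × 0.003000 = 0.1685 lb
  Material F: 31.09 × 0.01020 = 0.3171 lb
Total LOI = 31.75 lb
Glass = batch − LOI = 383.7 − 31.75 = 351.9 lb

LOI loss = 31.75 lb; glass = 351.9 lb; yield = 91.72%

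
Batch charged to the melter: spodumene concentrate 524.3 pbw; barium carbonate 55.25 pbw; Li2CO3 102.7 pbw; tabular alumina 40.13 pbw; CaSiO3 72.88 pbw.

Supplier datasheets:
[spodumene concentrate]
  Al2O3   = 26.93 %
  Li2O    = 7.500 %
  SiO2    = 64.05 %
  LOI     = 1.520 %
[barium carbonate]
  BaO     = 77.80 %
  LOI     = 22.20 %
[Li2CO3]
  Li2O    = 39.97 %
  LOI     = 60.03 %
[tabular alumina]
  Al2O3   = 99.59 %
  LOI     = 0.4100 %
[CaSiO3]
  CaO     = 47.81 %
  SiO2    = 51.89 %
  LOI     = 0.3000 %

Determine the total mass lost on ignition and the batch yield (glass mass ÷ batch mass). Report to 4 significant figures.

The whole derivation maintains full precision from first step to last; working values are shown rounded off to 4 significant figures alongside each step. Every reported value takes just one rounding — derived quantities are rebuilt from the weighed amounts on 713.0 pbw of glass at full float precision (five oxide percentages, the totals, glass mass, the yield, ignition loss) exactly as shown in problem or answer.
Per-material ignition loss:
  spodumene concentrate: 524.3 × 0.01520 = 7.969 pbw
  barium carbonate: 55.25 × 0.2220 = 12.27 pbw
  Li2CO3: 102.7 × 0.6003 = 61.65 pbw
  tabular alumina: 40.13 × 0.004100 = 0.1645 pbw
  CaSiO3: 72.88 × 0.003000 = 0.2186 pbw
Total LOI = 82.27 pbw
Glass = batch − LOI = 795.3 − 82.27 = 713.0 pbw

LOI loss = 82.27 pbw; glass = 713.0 pbw; yield = 89.66%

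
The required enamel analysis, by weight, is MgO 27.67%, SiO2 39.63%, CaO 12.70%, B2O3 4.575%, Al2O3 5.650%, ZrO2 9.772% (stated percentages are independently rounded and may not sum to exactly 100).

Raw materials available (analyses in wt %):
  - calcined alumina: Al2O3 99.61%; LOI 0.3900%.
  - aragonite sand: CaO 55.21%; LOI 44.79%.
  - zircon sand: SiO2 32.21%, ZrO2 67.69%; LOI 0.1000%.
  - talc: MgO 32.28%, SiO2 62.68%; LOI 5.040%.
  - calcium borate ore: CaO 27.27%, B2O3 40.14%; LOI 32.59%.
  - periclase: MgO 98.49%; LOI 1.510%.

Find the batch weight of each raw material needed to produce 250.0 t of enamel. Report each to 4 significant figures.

All arithmetic carries full precision at all times; intermediates are displayed (rounded to four significant digits) across the worked steps. A single rounding finalizes every reported result — derived quantities are rebuilt in full precision (the totals, six oxide percentages, LOI, yield, net glass mass) using the weight values on 250.0 t of glass, as given in problem or answer.
Oxide-by-oxide targets in 250.0 t enamel:
  MgO: 27.67% × 250.0 = 69.18 t
  SiO2: 39.63% × 250.0 = 99.08 t
  CaO: 12.70% × 250.0 = 31.75 t
  B2O3: 4.575% × 250.0 = 11.44 t
  Al2O3: 5.650% × 250.0 = 14.12 t
  ZrO2: 9.772% × 250.0 = 24.43 t
Mass-balance tally per oxide per the reported batch figures, relative to the basis at hand (sums match the target masses up to rounding of the answer):
  MgO: 139.5·0.3228 + 24.51·0.9849 = 69.17 t (target 69.18 t)
  SiO2: 36.09·0.3221 + 139.5·0.6268 = 99.06 t (target 99.08 t)
  CaO: 43.43·0.5521 + 28.49·0.2727 = 31.75 t (target 31.75 t)
  B2O3: 28.49·0.4014 = 11.44 t (target 11.44 t)
  Al2O3: 14.18·0.9961 = 14.12 t (target 14.12 t)
  ZrO2: 36.09·0.6769 = 24.43 t (target 24.43 t)
The glass-mass cross-check: net batch after ignition = 250.0 t (oxide target masses add up to 250.0 t; versus the stated basis of 250.0 t — differing by rounding only).
Summing the batch: Σ batch = 286.2 t; loss to ignition Σ batch·LOI = 36.23 t; as yield: glass ÷ batch → 87.34%.

Batch per 250.0 t enamel:
  calcined alumina: 14.18 t
  aragonite sand: 43.43 t
  zircon sand: 36.09 t
  talc: 139.5 t
  calcium borate ore: 28.49 t
  periclase: 24.51 t
Total batch = 286.2 t; LOI loss = 36.23 t; yield = 87.34%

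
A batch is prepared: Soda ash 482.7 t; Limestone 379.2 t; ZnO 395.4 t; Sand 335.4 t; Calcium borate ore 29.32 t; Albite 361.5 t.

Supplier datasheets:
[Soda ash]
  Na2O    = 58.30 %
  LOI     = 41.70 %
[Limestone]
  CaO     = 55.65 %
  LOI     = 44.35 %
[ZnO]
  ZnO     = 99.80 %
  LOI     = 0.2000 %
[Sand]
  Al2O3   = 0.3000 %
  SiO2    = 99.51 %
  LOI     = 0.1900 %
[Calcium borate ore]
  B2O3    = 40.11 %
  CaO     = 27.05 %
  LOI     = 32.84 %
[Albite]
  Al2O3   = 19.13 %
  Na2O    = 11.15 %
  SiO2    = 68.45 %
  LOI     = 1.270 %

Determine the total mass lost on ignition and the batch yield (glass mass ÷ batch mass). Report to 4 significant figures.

LOI loss = 385.1 t; glass = 1598 t; yield = 80.58%

The working math maintains full precision from start to finish — in-progress results are shown rounded to 4 significant digits within the worked lines. A single rounding produces each reported number. The derived quantities, including six oxide percentages, the totals, ignition loss, glass mass, the yield, are computed starting from the weights for 1598 t of glass in full float precision as they appear in either problem or answer.
Material-by-material LOI:
  Soda ash: 482.7 × 0.4170 = 201.3 t
  Limestone: 379.2 × 0.4435 = 168.2 t
  ZnO: 395.4 × 0.002000 = 0.7908 t
  Sand: 335.4 × 0.001900 = 0.6373 t
  Calcium borate ore: 29.32 × 0.3284 = 9.629 t
  Albite: 361.5 × 0.01270 = 4.591 t
Total LOI = 385.1 t
Glass = batch − LOI = 1984 − 385.1 = 1598 t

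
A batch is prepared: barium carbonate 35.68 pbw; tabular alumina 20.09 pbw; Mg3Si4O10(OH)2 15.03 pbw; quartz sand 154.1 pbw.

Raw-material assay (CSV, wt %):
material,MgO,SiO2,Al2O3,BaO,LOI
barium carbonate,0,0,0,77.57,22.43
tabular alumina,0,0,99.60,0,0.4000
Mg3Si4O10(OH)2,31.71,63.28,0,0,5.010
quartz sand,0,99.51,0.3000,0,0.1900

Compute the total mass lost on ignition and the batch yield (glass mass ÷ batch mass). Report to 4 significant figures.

Mid-chain values are shown, rounded to 4 significant digits, in the printout. Every computation runs at full precision from first step to last. A single rounding completes each reported number. The derived quantities (yield, ignition loss, the totals, four oxide percentages, net glass mass) are recomputed from the weighed amounts for 215.8 pbw of glass in full float precision, precisely as stated by question or answer.
Material-by-material LOI:
  barium carbonate: 35.68 × 0.2243 = 8.003 pbw
  tabular alumina: 20.09 × 0.004000 = 0.08036 pbw
  Mg3Si4O10(OH)2: 15.03 × 0.05010 = 0.7530 pbw
  quartz sand: 154.1 × 0.001900 = 0.2928 pbw
Total LOI = 9.129 pbw
Glass = batch − LOI = 224.9 − 9.129 = 215.8 pbw

LOI loss = 9.129 pbw; glass = 215.8 pbw; yield = 95.94%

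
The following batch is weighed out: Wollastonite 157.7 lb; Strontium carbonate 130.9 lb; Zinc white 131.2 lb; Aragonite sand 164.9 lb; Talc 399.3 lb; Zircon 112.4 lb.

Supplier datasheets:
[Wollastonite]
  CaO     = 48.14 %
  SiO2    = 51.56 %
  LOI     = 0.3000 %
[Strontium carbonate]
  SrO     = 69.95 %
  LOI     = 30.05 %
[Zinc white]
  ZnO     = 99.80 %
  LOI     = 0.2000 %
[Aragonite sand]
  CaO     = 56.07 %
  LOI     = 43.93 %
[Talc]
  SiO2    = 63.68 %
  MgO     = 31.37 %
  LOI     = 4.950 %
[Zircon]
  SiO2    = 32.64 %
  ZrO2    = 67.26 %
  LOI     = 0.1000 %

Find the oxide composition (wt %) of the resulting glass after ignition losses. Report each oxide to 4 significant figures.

All internal work maintains full precision from start to finish. Intermediates appear, rounded to four significant digits, in the printout. Each reported number is rounded exactly once; the derived quantities (yield, ignition loss, six oxide percentages, glass mass, the totals) are carried at full float precision from the weighed amounts at 964.0 lb of glass precisely as stated by the problem or the answer.
Per-oxide mass from batch:
  SrO: 130.9·0.6995 = 91.56 lb
  CaO: 157.7·0.4814 + 164.9·0.5607 = 168.4 lb
  SiO2: 157.7·0.5156 + 399.3·0.6368 + 112.4·0.3264 = 372.3 lb
  ZrO2: 112.4·0.6726 = 75.60 lb
  MgO: 399.3·0.3137 = 125.3 lb
  ZnO: 131.2·0.9980 = 130.9 lb
LOI: 157.7·0.003000 + 130.9·0.3005 + 131.2·0.002000 + 164.9·0.4393 + 399.3·0.04950 + 112.4·0.001000 = 132.4 lb
batch − LOI leaves glass = 1096 − 132.4 = 964.0 lb (= the summed oxide contributions)
wt %: oxide over glass, times 100

Glass mass = 964.0 lb (batch 1096 − LOI 132.4).
Composition: SrO 9.498%, CaO 17.47%, SiO2 38.62%, ZrO2 7.842%, MgO 12.99%, ZnO 13.58%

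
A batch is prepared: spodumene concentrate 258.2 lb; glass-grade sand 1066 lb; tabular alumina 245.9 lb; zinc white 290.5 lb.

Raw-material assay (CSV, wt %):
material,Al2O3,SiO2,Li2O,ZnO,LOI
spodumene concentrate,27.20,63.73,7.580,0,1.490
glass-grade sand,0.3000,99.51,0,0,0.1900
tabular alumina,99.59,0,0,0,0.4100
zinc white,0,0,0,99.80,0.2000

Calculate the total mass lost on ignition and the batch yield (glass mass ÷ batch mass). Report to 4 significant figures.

Values along the way are shown rounded to four significant digits. Full precision is maintained at every stage — each reported figure is rounded only once. Derived quantities are computed at exact precision (LOI, totals, four oxide percentages, net glass mass, yield) starting from the weights on 1853 lb of glass, as set out in either problem or answer.
Loss on ignition, line by line:
  spodumene concentrate: 258.2 × 0.01490 = 3.847 lb
  glass-grade sand: 1066 × 0.001900 = 2.025 lb
  tabular alumina: 245.9 × 0.004100 = 1.008 lb
  zinc white: 290.5 × 0.002000 = 0.5810 lb
Total LOI = 7.462 lb
Glass = batch − LOI = 1861 − 7.462 = 1853 lb

LOI loss = 7.462 lb; glass = 1853 lb; yield = 99.60%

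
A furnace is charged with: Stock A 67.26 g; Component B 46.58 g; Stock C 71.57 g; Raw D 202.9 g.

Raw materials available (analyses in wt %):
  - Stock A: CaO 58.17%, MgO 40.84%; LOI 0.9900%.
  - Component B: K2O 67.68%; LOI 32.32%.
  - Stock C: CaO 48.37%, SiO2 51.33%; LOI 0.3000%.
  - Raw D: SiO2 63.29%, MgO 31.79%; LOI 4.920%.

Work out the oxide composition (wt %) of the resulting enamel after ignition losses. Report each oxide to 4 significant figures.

Glass mass = 362.4 g (batch 388.3 − LOI 25.92).
Composition: CaO 20.35%, SiO2 45.57%, K2O 8.699%, MgO 25.38%

The working math carries full float precision at each step. Intermediates are displayed with 4-significant-figure rounding across the worked steps — exactly one rounding lands on every reported result — the derived quantities are recomputed starting from the weights on 362.4 g of glass at exact precision (the four compositions, ignition loss, glass mass, yield, the totals), as they appear in the problem or the answer.
Per-oxide mass from batch:
  CaO: 67.26·0.5817 + 71.57·0.4837 = 73.74 g
  SiO2: 71.57·0.5133 + 202.9·0.6329 = 165.2 g
  K2O: 46.58·0.6768 = 31.53 g
  MgO: 67.26·0.4084 + 202.9·0.3179 = 91.97 g
LOI: 67.26·0.009900 + 46.58·0.3232 + 71.57·0.003000 + 202.9·0.04920 = 25.92 g
The glass mass, total less LOI, = 388.3 − 25.92 = 362.4 g (matching Σ of the oxides)
percent by weight: oxide/glass ×100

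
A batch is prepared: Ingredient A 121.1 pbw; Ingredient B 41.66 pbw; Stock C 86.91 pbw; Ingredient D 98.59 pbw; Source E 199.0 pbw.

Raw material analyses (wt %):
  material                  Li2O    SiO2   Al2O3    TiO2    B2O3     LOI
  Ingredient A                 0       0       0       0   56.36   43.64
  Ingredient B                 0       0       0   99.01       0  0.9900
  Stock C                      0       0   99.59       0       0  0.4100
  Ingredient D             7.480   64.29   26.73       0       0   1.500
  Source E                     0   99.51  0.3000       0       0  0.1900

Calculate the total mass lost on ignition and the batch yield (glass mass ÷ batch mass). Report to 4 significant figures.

All internal work runs at full precision all the way through. Working values are printed, rounded to four significant digits, as written — each reported number is rounded just once; the derived quantities (five oxide percentages, LOI, net glass mass, the yield, totals) are carried in full float precision from the batch weights for 491.8 pbw of glass, as given in either problem or answer.
Ignition loss by material:
  Ingredient A: 121.1 × 0.4364 = 52.85 pbw
  Ingredient B: 41.66 × 0.009900 = 0.4124 pbw
  Stock C: 86.91 × 0.004100 = 0.3563 pbw
  Ingredient D: 98.59 × 0.01500 = 1.479 pbw
  Source E: 199.0 × 0.001900 = 0.3781 pbw
Total LOI = 55.47 pbw
Glass = batch − LOI = 547.3 − 55.47 = 491.8 pbw

LOI loss = 55.47 pbw; glass = 491.8 pbw; yield = 89.86%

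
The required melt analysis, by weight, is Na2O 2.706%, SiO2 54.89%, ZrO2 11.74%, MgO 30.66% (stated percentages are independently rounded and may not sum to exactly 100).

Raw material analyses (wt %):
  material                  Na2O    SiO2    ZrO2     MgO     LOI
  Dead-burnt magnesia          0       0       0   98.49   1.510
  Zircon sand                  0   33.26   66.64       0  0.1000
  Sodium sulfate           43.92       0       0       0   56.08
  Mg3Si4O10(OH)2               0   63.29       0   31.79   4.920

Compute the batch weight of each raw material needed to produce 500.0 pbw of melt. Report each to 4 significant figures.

Exact precision is held in every operation — mid-chain values are shown rounded off to 4 significant figures when written out. Exactly one rounding goes into every reported number. All derived quantities, including totals, glass mass, ignition loss, the yield, the four compositions, are recomputed using the weight values at 500.0 pbw of glass in exact precision as they appear in the problem or the answer.
Oxide mass targets, per 500.0 pbw melt:
  Na2O: 2.706% × 500.0 = 13.53 pbw
  SiO2: 54.89% × 500.0 = 274.4 pbw
  ZrO2: 11.74% × 500.0 = 58.70 pbw
  MgO: 30.66% × 500.0 = 153.3 pbw
Mass-balance tally per oxide applying the batch weights above, per the basis as stated (sum by sum, the targets are met inside rounding margins):
  Na2O: 30.81·0.4392 = 13.53 pbw (target 13.53 pbw)
  SiO2: 88.09·0.3326 + 387.3·0.6329 = 274.4 pbw (target 274.4 pbw)
  ZrO2: 88.09·0.6664 = 58.70 pbw (target 58.70 pbw)
  MgO: 30.62·0.9849 + 387.3·0.3179 = 153.3 pbw (target 153.3 pbw)
The glass-mass cross-check: batch Σ − ignition loss = 499.9 pbw (targets for the oxides total 500.0 pbw; with the basis standing at 500.0 pbw — deltas are rounding alone).
Batch grand total — Σ batch = 536.8 pbw; the LOI term Σ batch·LOI equals 36.88 pbw; yield = glass ÷ total batch = 93.13%.

Batch per 500.0 pbw melt:
  Dead-burnt magnesia: 30.62 pbw
  Zircon sand: 88.09 pbw
  Sodium sulfate: 30.81 pbw
  Mg3Si4O10(OH)2: 387.3 pbw
Total batch = 536.8 pbw; LOI loss = 36.88 pbw; yield = 93.13%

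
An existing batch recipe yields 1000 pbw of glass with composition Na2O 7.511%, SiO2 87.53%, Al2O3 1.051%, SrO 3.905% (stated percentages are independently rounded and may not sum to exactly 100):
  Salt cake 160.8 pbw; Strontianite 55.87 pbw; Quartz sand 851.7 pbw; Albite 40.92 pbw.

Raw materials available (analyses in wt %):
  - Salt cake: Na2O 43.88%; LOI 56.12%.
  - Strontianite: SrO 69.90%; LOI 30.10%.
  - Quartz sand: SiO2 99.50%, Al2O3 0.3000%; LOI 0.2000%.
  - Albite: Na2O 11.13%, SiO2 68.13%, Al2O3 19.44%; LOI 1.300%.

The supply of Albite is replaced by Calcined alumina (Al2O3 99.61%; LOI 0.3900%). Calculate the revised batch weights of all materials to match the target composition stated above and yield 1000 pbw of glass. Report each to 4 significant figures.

Revised batch per 1000 pbw glass:
  Salt cake: 171.2 pbw
  Strontianite: 55.87 pbw
  Quartz sand: 879.7 pbw
  Calcined alumina: 7.902 pbw
Total batch = 1115 pbw; LOI loss = 114.7 pbw

Intermediates are rounded off to 4 significant figures wherever printed; the whole derivation keeps full float precision at each step. Every reported number is rounded once only; all derived quantities (four oxide percentages, the totals, the yield, net glass mass, LOI) are recomputed from the batch weights for 1000 pbw of glass in exact precision exactly as shown in the problem or answer text.
Oxide-by-oxide targets in 1000 pbw glass:
  Na2O: 7.511% × 1000 = 75.11 pbw
  SiO2: 87.53% × 1000 = 875.3 pbw
  Al2O3: 1.051% × 1000 = 10.51 pbw
  SrO: 3.905% × 1000 = 39.05 pbw
A balance pass over the oxides, with the batch weights as given, per the basis as stated (every target is met by its sum given rounding of the digits):
  Na2O: 171.2·0.4388 = 75.12 pbw (target 75.11 pbw)
  SiO2: 879.7·0.9950 = 875.3 pbw (target 875.3 pbw)
  Al2O3: 879.7·0.003000 + 7.902·0.9961 = 10.51 pbw (target 10.51 pbw)
  SrO: 55.87·0.6990 = 39.05 pbw (target 39.05 pbw)
Glass-mass closure: whole batch net of LOI = 1000 pbw (per-oxide target masses sum to 1000 pbw; the stated basis being 1000 pbw — differing by rounding only).
Batch total: Σ batch = 1115 pbw; LOI loss = Σ batch·LOI = 114.7 pbw; as yield: glass ÷ batch → 89.71%.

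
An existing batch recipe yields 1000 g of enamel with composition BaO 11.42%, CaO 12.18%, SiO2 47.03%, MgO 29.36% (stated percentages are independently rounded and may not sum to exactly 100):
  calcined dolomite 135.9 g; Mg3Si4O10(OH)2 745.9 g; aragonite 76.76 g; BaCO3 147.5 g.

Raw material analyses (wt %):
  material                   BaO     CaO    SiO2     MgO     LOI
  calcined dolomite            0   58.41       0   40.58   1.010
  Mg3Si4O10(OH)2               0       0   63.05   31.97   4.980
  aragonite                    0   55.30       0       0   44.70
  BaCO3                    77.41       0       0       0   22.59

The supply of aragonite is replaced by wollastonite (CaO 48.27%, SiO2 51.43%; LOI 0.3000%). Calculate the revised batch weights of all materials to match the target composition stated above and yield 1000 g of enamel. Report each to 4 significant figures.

Revised batch per 1000 g enamel:
  calcined dolomite: 167.6 g
  Mg3Si4O10(OH)2: 705.6 g
  wollastonite: 49.47 g
  BaCO3: 147.5 g
Total batch = 1070 g; LOI loss = 70.30 g

The working math maintains full precision in all steps. Values along the way are printed with 4-significant-digit rounding between the steps — every reported result receives exactly one rounding — the derived quantities are rebuilt at full float precision (ignition loss, yield, totals, net glass mass, the four compositions) from the batch weights per 1000 g of glass as quoted within the problem or answer text.
Target masses of each oxide per 1000 g enamel:
  BaO: 11.42% × 1000 = 114.2 g
  CaO: 12.18% × 1000 = 121.8 g
  SiO2: 47.03% × 1000 = 470.3 g
  MgO: 29.36% × 1000 = 293.6 g
Sums-versus-targets review per the reported batch figures, on the stated basis (oxide sums agree with the targets net of answer rounding effects):
  BaO: 147.5·0.7741 = 114.2 g (target 114.2 g)
  CaO: 167.6·0.5841 + 49.47·0.4827 = 121.8 g (target 121.8 g)
  SiO2: 705.6·0.6305 + 49.47·0.5143 = 470.3 g (target 470.3 g)
  MgO: 167.6·0.4058 + 705.6·0.3197 = 293.6 g (target 293.6 g)
Glass-mass closure: Σ batch − LOI loss = 999.9 g (summing oxide targets gives 999.9 g; stated basis 1000 g — rounding explains the deltas).
Batch grand total — Σ batch = 1070 g; LOI loss = Σ batch·LOI = 70.30 g; yield = glass ÷ total batch = 93.43%.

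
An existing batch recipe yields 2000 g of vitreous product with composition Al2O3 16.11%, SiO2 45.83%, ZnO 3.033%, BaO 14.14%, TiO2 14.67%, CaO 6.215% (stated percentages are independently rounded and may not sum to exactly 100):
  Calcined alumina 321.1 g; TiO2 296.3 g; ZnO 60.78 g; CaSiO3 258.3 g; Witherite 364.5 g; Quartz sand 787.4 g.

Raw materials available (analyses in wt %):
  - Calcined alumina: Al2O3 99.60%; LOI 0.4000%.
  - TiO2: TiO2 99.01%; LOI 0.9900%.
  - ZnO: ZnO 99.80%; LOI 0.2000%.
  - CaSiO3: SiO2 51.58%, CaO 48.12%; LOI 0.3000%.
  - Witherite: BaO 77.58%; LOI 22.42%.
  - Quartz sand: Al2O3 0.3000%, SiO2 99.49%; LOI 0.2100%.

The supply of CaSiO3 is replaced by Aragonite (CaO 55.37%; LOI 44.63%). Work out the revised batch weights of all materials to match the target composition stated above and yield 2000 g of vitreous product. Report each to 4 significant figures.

Revised batch per 2000 g vitreous product:
  Calcined alumina: 320.7 g
  TiO2: 296.3 g
  ZnO: 60.78 g
  Aragonite: 224.5 g
  Witherite: 364.5 g
  Quartz sand: 921.3 g
Total batch = 2188 g; LOI loss = 188.2 g

Every computation runs at exact precision from start to finish. The intermediate values appear rounded to 4 significant figures in the printout — a single rounding finalizes each reported value. Derived quantities, including yield, totals, six oxide percentages, glass mass, LOI, are re-derived from the weighed amounts per 2000 g of glass at full precision, as they appear in either problem or answer.
Oxide-by-oxide targets in 2000 g vitreous product:
  Al2O3: 16.11% × 2000 = 322.2 g
  SiO2: 45.83% × 2000 = 916.6 g
  ZnO: 3.033% × 2000 = 60.66 g
  BaO: 14.14% × 2000 = 282.8 g
  TiO2: 14.67% × 2000 = 293.4 g
  CaO: 6.215% × 2000 = 124.3 g
Sums-versus-targets review using the reported weights, for the quoted basis mass (every target is met by its sum given rounding of the digits):
  Al2O3: 320.7·0.9960 + 921.3·0.003000 = 322.2 g (target 322.2 g)
  SiO2: 921.3·0.9949 = 916.6 g (target 916.6 g)
  ZnO: 60.78·0.9980 = 60.66 g (target 60.66 g)
  BaO: 364.5·0.7758 = 282.8 g (target 282.8 g)
  TiO2: 296.3·0.9901 = 293.4 g (target 293.4 g)
  CaO: 224.5·0.5537 = 124.3 g (target 124.3 g)
Mass balance on the glass: total charge less LOI = 2000 g (oxide target masses add up to 2000 g; the stated basis being 2000 g — any gap is answer rounding).
Total batch = Σ batch = 2188 g; ignition loss, Σ(batch × LOI) = 188.2 g; glass ÷ batch gives a yield of 91.40%.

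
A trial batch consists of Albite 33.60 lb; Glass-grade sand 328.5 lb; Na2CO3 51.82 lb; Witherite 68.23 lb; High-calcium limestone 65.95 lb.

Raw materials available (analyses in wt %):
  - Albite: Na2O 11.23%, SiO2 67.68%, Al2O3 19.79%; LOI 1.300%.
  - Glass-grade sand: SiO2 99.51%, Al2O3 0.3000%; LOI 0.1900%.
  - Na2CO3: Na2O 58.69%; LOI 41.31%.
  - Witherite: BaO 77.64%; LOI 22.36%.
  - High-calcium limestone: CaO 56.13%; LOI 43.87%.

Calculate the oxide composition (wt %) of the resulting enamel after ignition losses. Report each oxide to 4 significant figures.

The whole derivation keeps full precision through the solve. Intermediates are shown (rounded to four significant figures) between the steps; every reported value is rounded just once; all derived quantities are re-derived from the batch weights for 481.4 lb of glass at exact precision (glass mass, ignition loss, the totals, the yield, the five compositions), as written in either problem or answer.
Delivered oxide masses:
  Na2O: 33.60·0.1123 + 51.82·0.5869 = 34.19 lb
  BaO: 68.23·0.7764 = 52.97 lb
  CaO: 65.95·0.5613 = 37.02 lb
  SiO2: 33.60·0.6768 + 328.5·0.9951 = 349.6 lb
  Al2O3: 33.60·0.1979 + 328.5·0.003000 = 7.635 lb
LOI: 33.60·0.01300 + 328.5·0.001900 + 51.82·0.4131 + 68.23·0.2236 + 65.95·0.4387 = 66.66 lb
The glass mass, total less LOI, = 548.1 − 66.66 = 481.4 lb (= Σ oxide masses)
each oxide over glass, ×100, is wt %

Glass mass = 481.4 lb (batch 548.1 − LOI 66.66).
Composition: Na2O 7.101%, BaO 11.00%, CaO 7.689%, SiO2 72.62%, Al2O3 1.586%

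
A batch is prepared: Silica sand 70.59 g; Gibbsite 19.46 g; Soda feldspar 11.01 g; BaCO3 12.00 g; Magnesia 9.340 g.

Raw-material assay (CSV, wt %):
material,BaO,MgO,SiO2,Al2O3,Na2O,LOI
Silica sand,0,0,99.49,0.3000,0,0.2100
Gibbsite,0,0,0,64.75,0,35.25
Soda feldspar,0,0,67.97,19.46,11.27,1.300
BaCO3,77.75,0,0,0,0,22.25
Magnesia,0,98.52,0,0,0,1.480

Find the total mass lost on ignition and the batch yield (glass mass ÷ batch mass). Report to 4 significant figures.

The working math carries full float precision end to end; values along the way are shown, rounded to 4 significant figures, in the printout — each reported number is rounded a single time — all derived quantities, which include totals, glass mass, LOI, yield, five oxide percentages, are carried in full precision, precisely as stated by question or answer, starting from the weights per 112.4 g of glass.
Loss on ignition, line by line:
  Silica sand: 70.59 × 0.002100 = 0.1482 g
  Gibbsite: 19.46 × 0.3525 = 6.860 g
  Soda feldspar: 11.01 × 0.01300 = 0.1431 g
  BaCO3: 12.00 × 0.2225 = 2.670 g
  Magnesia: 9.340 × 0.01480 = 0.1382 g
Total LOI = 9.959 g
Glass = batch − LOI = 122.4 − 9.959 = 112.4 g

LOI loss = 9.959 g; glass = 112.4 g; yield = 91.86%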